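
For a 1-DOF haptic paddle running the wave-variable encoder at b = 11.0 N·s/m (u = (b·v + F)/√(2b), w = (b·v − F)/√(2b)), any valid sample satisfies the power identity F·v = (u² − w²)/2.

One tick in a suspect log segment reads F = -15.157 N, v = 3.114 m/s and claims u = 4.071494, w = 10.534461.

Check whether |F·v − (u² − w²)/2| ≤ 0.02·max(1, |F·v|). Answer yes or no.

F·v = (-15.157)×3.114 = -47.198898 W.
(u² − w²)/2 = (16.577063 − 110.974869)/2 = -47.198903 W.
|Δ| = 0.000005;  2% of max(1, |F·v|) = 0.943978.

yes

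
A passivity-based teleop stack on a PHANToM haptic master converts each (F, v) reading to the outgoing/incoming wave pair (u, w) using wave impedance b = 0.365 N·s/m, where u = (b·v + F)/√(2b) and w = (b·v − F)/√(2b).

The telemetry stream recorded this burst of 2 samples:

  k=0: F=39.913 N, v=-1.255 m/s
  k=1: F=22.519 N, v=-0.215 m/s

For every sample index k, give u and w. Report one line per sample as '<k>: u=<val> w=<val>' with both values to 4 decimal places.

k=0: b·v=0.365×(-1.255)=-0.4581; √(2b)=0.8544; u=(-0.4581+39.913)/0.8544=46.1785, w=(-0.4581−39.913)/0.8544=-47.2508
k=1: b·v=0.365×(-0.215)=-0.0785; √(2b)=0.8544; u=(-0.0785+22.519)/0.8544=26.2646, w=(-0.0785−22.519)/0.8544=-26.4483

0: u=46.1785 w=-47.2508
1: u=26.2646 w=-26.4483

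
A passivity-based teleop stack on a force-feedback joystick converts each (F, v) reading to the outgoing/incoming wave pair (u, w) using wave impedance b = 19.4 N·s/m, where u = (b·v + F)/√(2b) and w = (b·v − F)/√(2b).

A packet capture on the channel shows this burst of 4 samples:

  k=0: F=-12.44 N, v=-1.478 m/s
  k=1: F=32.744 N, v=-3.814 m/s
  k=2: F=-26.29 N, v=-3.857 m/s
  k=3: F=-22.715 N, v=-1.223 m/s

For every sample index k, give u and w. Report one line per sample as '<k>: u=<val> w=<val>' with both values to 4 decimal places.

k=0: b·v=19.4×(-1.478)=-28.6732; √(2b)=6.2290; u=(-28.6732+(-12.44))/6.2290=-6.6003, w=(-28.6732−(-12.44))/6.2290=-2.6061
k=1: b·v=19.4×(-3.814)=-73.9916; √(2b)=6.2290; u=(-73.9916+32.744)/6.2290=-6.6219, w=(-73.9916−32.744)/6.2290=-17.1354
k=2: b·v=19.4×(-3.857)=-74.8258; √(2b)=6.2290; u=(-74.8258+(-26.29))/6.2290=-16.2332, w=(-74.8258−(-26.29))/6.2290=-7.7920
k=3: b·v=19.4×(-1.223)=-23.7262; √(2b)=6.2290; u=(-23.7262+(-22.715))/6.2290=-7.4557, w=(-23.7262−(-22.715))/6.2290=-0.1623

0: u=-6.6003 w=-2.6061
1: u=-6.6219 w=-17.1354
2: u=-16.2332 w=-7.7920
3: u=-7.4557 w=-0.1623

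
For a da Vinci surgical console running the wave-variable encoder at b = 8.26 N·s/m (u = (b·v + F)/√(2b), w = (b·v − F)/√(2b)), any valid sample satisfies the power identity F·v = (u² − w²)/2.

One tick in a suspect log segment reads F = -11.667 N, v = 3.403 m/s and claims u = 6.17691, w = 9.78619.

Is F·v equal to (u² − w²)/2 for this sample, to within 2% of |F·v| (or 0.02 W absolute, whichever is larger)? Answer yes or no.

no

F·v = (-11.667)×3.403 = -39.70280 W.
(u² − w²)/2 = (38.15422 − 95.76951)/2 = -28.80765 W.
|Δ| = 10.89515;  2% of max(1, |F·v|) = 0.79406.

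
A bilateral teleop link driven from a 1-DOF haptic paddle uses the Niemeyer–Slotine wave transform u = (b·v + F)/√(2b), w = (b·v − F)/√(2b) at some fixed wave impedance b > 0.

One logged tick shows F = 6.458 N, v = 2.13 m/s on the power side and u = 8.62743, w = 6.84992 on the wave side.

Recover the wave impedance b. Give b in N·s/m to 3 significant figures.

u + w = 15.4774;  u + w = √(2b)·v, so √(2b) = 15.4774/2.13 = 7.2664.
b = (√(2b))²/2 = 52.8000/2 = 26.4000.
(Check via u − w = 2F/√(2b): u − w = 1.7775, 2F/√(2b) = 1.7775.)

b = 26.4 N·s/m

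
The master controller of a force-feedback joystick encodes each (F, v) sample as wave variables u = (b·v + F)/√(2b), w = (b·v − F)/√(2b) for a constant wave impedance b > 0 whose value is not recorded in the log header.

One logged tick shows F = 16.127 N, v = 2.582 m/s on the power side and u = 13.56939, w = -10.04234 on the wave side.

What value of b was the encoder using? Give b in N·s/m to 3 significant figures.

u + w = 3.5271;  u + w = √(2b)·v, so √(2b) = 3.5271/2.582 = 1.3660.
b = (√(2b))²/2 = 1.8660/2 = 0.9330.
(Check via u − w = 2F/√(2b): u − w = 23.6117, 2F/√(2b) = 23.6118.)

b = 0.933 N·s/m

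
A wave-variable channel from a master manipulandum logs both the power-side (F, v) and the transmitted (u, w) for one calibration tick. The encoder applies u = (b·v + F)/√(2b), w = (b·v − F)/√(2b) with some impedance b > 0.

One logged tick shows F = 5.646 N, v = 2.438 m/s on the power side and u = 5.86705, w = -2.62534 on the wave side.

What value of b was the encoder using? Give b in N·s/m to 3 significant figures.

u + w = 3.24171;  u + w = √(2b)·v, so √(2b) = 3.24171/2.438 = 1.32966.
b = (√(2b))²/2 = 1.76799/2 = 0.88400.
(Check via u − w = 2F/√(2b): u − w = 8.49239, 2F/√(2b) = 8.49240.)

b = 0.884 N·s/m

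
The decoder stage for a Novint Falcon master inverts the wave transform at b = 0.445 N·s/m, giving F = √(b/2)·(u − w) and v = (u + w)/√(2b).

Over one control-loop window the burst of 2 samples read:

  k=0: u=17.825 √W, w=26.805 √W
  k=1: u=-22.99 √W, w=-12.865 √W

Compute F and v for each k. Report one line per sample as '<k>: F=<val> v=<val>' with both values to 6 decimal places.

0: F=-4.235858 v=47.307705
1: F=-4.775953 v=-38.006224

k=0: u−w=-8.980000, u+w=44.630000; √(b/2)=0.471699, √(2b)=0.943398; F=0.471699×(-8.98)=-4.235858, v=44.630000/0.943398=47.307705
k=1: u−w=-10.125000, u+w=-35.855000; √(b/2)=0.471699, √(2b)=0.943398; F=0.471699×(-10.125)=-4.775953, v=-35.855000/0.943398=-38.006224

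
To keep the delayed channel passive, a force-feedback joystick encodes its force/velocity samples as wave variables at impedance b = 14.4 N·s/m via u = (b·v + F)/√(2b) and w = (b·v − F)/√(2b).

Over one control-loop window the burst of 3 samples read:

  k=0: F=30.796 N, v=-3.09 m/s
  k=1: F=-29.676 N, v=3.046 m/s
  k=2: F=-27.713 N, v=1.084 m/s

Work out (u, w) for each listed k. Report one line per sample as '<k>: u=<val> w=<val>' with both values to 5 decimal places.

k=0: b·v=14.4×(-3.09)=-44.49600; √(2b)=5.36656; u=(-44.49600+30.796)/5.36656=-2.55284, w=(-44.49600−30.796)/5.36656=-14.02984
k=1: b·v=14.4×3.046=43.86240; √(2b)=5.36656; u=(43.86240+(-29.676))/5.36656=2.64348, w=(43.86240−(-29.676))/5.36656=13.70307
k=2: b·v=14.4×1.084=15.60960; √(2b)=5.36656; u=(15.60960+(-27.713))/5.36656=-2.25534, w=(15.60960−(-27.713))/5.36656=8.07269

0: u=-2.55284 w=-14.02984
1: u=2.64348 w=13.70307
2: u=-2.25534 w=8.07269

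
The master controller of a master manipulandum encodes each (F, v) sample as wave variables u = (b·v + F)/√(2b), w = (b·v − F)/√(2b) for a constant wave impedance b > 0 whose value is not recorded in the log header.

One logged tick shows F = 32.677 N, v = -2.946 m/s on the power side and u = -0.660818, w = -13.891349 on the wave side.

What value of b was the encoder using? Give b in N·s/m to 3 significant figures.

b = 12.2 N·s/m

u + w = -14.552167;  u + w = √(2b)·v, so √(2b) = -14.552167/(-2.946) = 4.939636.
b = (√(2b))²/2 = 24.400002/2 = 12.200001.
(Check via u − w = 2F/√(2b): u − w = 13.230531, 2F/√(2b) = 13.230530.)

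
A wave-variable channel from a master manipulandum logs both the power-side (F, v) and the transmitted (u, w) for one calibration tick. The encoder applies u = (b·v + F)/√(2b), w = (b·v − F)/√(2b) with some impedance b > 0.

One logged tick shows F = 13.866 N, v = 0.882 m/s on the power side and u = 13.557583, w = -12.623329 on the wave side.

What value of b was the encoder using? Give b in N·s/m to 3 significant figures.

u + w = 0.934254;  u + w = √(2b)·v, so √(2b) = 0.934254/0.882 = 1.059245.
b = (√(2b))²/2 = 1.122000/2 = 0.561000.
(Check via u − w = 2F/√(2b): u − w = 26.180912, 2F/√(2b) = 26.180914.)

b = 0.561 N·s/m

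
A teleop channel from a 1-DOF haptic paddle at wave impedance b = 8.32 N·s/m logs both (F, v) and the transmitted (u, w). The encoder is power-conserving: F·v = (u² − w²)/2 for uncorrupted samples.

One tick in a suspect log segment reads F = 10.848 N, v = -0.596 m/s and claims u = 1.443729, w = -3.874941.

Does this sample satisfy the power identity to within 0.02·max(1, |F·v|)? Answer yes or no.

yes

F·v = 10.848×(-0.596) = -6.465408 W.
(u² − w²)/2 = (2.084353 − 15.015168)/2 = -6.465407 W.
|Δ| = 0.000001;  2% of max(1, |F·v|) = 0.129308.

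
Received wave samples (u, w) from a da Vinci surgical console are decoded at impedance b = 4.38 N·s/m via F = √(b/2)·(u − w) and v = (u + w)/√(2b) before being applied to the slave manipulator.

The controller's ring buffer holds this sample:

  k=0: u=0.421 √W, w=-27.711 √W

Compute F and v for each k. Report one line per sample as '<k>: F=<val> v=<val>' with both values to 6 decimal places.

k=0: u−w=28.132000, u+w=-27.290000; √(b/2)=1.479865, √(2b)=2.959730; F=1.479865×28.132=41.631558, v=-27.290000/2.959730=-9.220437

0: F=41.631558 v=-9.220437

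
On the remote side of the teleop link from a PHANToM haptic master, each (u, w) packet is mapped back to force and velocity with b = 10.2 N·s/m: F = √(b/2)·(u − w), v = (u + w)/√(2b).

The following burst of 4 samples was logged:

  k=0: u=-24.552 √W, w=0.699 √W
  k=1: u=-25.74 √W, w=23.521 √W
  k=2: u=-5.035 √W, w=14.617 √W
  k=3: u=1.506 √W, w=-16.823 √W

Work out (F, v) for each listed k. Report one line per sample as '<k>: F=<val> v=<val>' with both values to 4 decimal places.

0: F=-57.0248 v=-5.2811
1: F=-111.2470 v=-0.4913
2: F=-44.3805 v=2.1215
3: F=41.3927 v=-3.3912

k=0: u−w=-25.2510, u+w=-23.8530; √(b/2)=2.2583, √(2b)=4.5166; F=2.2583×(-25.251)=-57.0248, v=-23.8530/4.5166=-5.2811
k=1: u−w=-49.2610, u+w=-2.2190; √(b/2)=2.2583, √(2b)=4.5166; F=2.2583×(-49.261)=-111.2470, v=-2.2190/4.5166=-0.4913
k=2: u−w=-19.6520, u+w=9.5820; √(b/2)=2.2583, √(2b)=4.5166; F=2.2583×(-19.652)=-44.3805, v=9.5820/4.5166=2.1215
k=3: u−w=18.3290, u+w=-15.3170; √(b/2)=2.2583, √(2b)=4.5166; F=2.2583×18.329=41.3927, v=-15.3170/4.5166=-3.3912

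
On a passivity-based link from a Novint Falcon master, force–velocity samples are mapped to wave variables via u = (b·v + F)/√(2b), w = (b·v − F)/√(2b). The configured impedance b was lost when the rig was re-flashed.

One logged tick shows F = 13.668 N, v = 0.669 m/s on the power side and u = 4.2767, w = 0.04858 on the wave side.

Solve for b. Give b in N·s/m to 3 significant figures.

b = 20.9 N·s/m

u + w = 4.3253;  u + w = √(2b)·v, so √(2b) = 4.3253/0.669 = 6.4653.
b = (√(2b))²/2 = 41.8000/2 = 20.9000.
(Check via u − w = 2F/√(2b): u − w = 4.2281, 2F/√(2b) = 4.2281.)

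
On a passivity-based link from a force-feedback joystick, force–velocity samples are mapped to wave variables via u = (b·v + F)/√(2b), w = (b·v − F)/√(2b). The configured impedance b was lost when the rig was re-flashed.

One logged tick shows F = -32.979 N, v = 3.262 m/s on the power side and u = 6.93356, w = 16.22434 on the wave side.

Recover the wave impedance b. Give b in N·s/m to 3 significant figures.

u + w = 23.1579;  u + w = √(2b)·v, so √(2b) = 23.1579/3.262 = 7.0993.
b = (√(2b))²/2 = 50.4000/2 = 25.2000.
(Check via u − w = 2F/√(2b): u − w = -9.2908, 2F/√(2b) = -9.2908.)

b = 25.2 N·s/m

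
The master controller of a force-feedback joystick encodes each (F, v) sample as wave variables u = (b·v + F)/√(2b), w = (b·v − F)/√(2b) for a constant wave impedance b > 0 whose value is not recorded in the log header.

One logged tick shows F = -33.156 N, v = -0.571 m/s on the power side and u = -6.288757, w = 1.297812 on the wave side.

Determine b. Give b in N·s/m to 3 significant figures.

u + w = -4.990945;  u + w = √(2b)·v, so √(2b) = -4.990945/(-0.571) = 8.740709.
b = (√(2b))²/2 = 76.399999/2 = 38.199999.
(Check via u − w = 2F/√(2b): u − w = -7.586569, 2F/√(2b) = -7.586570.)

b = 38.2 N·s/m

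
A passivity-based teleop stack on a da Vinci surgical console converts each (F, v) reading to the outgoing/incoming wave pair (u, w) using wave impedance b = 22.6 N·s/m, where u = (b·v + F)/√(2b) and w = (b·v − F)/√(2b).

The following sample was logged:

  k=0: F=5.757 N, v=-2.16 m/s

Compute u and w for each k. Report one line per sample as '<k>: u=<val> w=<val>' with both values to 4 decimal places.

0: u=-6.4046 w=-8.1172

k=0: b·v=22.6×(-2.16)=-48.8160; √(2b)=6.7231; u=(-48.8160+5.757)/6.7231=-6.4046, w=(-48.8160−5.757)/6.7231=-8.1172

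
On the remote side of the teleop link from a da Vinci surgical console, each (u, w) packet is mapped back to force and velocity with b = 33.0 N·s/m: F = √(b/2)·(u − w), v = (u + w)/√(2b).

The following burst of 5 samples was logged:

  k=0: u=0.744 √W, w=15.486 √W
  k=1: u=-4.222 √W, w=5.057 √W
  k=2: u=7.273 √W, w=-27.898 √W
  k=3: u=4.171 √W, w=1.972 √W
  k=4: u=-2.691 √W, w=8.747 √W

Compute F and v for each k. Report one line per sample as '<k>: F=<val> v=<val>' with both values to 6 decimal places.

0: F=-59.882287 v=1.997775
1: F=-37.691476 v=0.102781
2: F=142.865277 v=-2.538762
3: F=8.932380 v=0.756151
4: F=-46.461376 v=0.745442

k=0: u−w=-14.742000, u+w=16.230000; √(b/2)=4.062019, √(2b)=8.124038; F=4.062019×(-14.742)=-59.882287, v=16.230000/8.124038=1.997775
k=1: u−w=-9.279000, u+w=0.835000; √(b/2)=4.062019, √(2b)=8.124038; F=4.062019×(-9.279)=-37.691476, v=0.835000/8.124038=0.102781
k=2: u−w=35.171000, u+w=-20.625000; √(b/2)=4.062019, √(2b)=8.124038; F=4.062019×35.171=142.865277, v=-20.625000/8.124038=-2.538762
k=3: u−w=2.199000, u+w=6.143000; √(b/2)=4.062019, √(2b)=8.124038; F=4.062019×2.199=8.932380, v=6.143000/8.124038=0.756151
k=4: u−w=-11.438000, u+w=6.056000; √(b/2)=4.062019, √(2b)=8.124038; F=4.062019×(-11.438)=-46.461376, v=6.056000/8.124038=0.745442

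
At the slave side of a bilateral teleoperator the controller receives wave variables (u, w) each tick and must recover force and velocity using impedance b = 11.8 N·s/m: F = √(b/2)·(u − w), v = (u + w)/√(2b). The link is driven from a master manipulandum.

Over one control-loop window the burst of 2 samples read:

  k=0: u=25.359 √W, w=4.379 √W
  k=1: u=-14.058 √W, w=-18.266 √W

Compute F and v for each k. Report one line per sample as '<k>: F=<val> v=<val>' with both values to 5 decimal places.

k=0: u−w=20.98000, u+w=29.73800; √(b/2)=2.42899, √(2b)=4.85798; F=2.42899×20.98=50.96024, v=29.73800/4.85798=6.12147
k=1: u−w=4.20800, u+w=-32.32400; √(b/2)=2.42899, √(2b)=4.85798; F=2.42899×4.208=10.22120, v=-32.32400/4.85798=-6.65379

0: F=50.96024 v=6.12147
1: F=10.22120 v=-6.65379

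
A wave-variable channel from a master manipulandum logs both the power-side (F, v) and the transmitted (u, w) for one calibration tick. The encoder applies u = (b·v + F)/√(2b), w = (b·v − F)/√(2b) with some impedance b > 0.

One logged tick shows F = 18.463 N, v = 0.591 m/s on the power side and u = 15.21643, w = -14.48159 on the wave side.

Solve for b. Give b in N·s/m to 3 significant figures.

u + w = 0.7348;  u + w = √(2b)·v, so √(2b) = 0.7348/0.591 = 1.2434.
b = (√(2b))²/2 = 1.5460/2 = 0.7730.
(Check via u − w = 2F/√(2b): u − w = 29.6980, 2F/√(2b) = 29.6980.)

b = 0.773 N·s/m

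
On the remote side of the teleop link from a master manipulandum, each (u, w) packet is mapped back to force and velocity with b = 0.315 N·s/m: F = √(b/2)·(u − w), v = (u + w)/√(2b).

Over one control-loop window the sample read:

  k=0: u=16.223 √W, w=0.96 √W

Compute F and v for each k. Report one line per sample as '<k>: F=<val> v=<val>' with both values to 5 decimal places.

0: F=6.05732 v=21.64855

k=0: u−w=15.26300, u+w=17.18300; √(b/2)=0.39686, √(2b)=0.79373; F=0.39686×15.263=6.05732, v=17.18300/0.79373=21.64855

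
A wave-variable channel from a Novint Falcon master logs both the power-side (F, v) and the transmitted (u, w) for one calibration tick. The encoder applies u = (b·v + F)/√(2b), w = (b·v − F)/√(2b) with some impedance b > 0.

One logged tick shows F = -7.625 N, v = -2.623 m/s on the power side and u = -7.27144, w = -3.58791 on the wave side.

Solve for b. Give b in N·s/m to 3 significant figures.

b = 8.57 N·s/m

u + w = -10.8593;  u + w = √(2b)·v, so √(2b) = -10.8593/(-2.623) = 4.1400.
b = (√(2b))²/2 = 17.1400/2 = 8.5700.
(Check via u − w = 2F/√(2b): u − w = -3.6835, 2F/√(2b) = -3.6835.)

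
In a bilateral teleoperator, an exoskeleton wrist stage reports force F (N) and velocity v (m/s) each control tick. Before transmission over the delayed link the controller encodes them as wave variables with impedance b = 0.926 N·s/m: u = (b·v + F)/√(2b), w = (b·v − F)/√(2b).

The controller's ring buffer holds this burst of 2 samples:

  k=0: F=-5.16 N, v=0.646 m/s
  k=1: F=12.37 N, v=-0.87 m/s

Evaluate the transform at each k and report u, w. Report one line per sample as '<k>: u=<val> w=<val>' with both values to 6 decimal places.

0: u=-3.352094 w=4.231223
1: u=8.497709 w=-9.681677

k=0: b·v=0.926×0.646=0.598196; √(2b)=1.360882; u=(0.598196+(-5.16))/1.360882=-3.352094, w=(0.598196−(-5.16))/1.360882=4.231223
k=1: b·v=0.926×(-0.87)=-0.805620; √(2b)=1.360882; u=(-0.805620+12.37)/1.360882=8.497709, w=(-0.805620−12.37)/1.360882=-9.681677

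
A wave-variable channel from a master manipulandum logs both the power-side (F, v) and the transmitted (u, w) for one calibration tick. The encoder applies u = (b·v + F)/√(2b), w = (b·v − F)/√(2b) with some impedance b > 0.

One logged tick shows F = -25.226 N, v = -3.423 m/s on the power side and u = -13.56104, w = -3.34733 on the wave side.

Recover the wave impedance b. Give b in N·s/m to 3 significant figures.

b = 12.2 N·s/m

u + w = -16.9084;  u + w = √(2b)·v, so √(2b) = -16.9084/(-3.423) = 4.9396.
b = (√(2b))²/2 = 24.4000/2 = 12.2000.
(Check via u − w = 2F/√(2b): u − w = -10.2137, 2F/√(2b) = -10.2137.)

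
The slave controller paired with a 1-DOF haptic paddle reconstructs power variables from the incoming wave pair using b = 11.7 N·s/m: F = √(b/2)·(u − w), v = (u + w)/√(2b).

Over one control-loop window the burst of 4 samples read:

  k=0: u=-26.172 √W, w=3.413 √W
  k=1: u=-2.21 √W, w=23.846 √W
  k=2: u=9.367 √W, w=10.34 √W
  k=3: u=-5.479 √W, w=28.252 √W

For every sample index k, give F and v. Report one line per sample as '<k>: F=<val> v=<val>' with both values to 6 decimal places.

k=0: u−w=-29.585000, u+w=-22.759000; √(b/2)=2.418677, √(2b)=4.837355; F=2.418677×(-29.585)=-71.556569, v=-22.759000/4.837355=-4.704844
k=1: u−w=-26.056000, u+w=21.636000; √(b/2)=2.418677, √(2b)=4.837355; F=2.418677×(-26.056)=-63.021056, v=21.636000/4.837355=4.472693
k=2: u−w=-0.973000, u+w=19.707000; √(b/2)=2.418677, √(2b)=4.837355; F=2.418677×(-0.973)=-2.353373, v=19.707000/4.837355=4.073921
k=3: u−w=-33.731000, u+w=22.773000; √(b/2)=2.418677, √(2b)=4.837355; F=2.418677×(-33.731)=-81.584405, v=22.773000/4.837355=4.707738

0: F=-71.556569 v=-4.704844
1: F=-63.021056 v=4.472693
2: F=-2.353373 v=4.073921
3: F=-81.584405 v=4.707738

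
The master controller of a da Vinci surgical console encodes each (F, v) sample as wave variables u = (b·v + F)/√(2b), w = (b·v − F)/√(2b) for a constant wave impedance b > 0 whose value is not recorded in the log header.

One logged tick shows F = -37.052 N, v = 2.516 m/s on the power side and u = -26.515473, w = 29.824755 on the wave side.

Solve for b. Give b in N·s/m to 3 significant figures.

b = 0.865 N·s/m

u + w = 3.309282;  u + w = √(2b)·v, so √(2b) = 3.309282/2.516 = 1.315295.
b = (√(2b))²/2 = 1.730001/2 = 0.865000.
(Check via u − w = 2F/√(2b): u − w = -56.340228, 2F/√(2b) = -56.340216.)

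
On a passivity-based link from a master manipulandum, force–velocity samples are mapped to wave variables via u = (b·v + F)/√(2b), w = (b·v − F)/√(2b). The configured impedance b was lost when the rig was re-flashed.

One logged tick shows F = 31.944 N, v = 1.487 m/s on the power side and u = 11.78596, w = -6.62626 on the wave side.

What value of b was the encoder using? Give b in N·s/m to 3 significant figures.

b = 6.02 N·s/m

u + w = 5.1597;  u + w = √(2b)·v, so √(2b) = 5.1597/1.487 = 3.4699.
b = (√(2b))²/2 = 12.0400/2 = 6.0200.
(Check via u − w = 2F/√(2b): u − w = 18.4122, 2F/√(2b) = 18.4122.)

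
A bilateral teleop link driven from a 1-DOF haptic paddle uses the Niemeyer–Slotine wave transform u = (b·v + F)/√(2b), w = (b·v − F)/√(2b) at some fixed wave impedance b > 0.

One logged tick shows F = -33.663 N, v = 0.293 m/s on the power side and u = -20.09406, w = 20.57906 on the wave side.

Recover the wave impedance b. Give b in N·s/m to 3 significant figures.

u + w = 0.48500;  u + w = √(2b)·v, so √(2b) = 0.48500/0.293 = 1.65529.
b = (√(2b))²/2 = 2.73999/2 = 1.36999.
(Check via u − w = 2F/√(2b): u − w = -40.67312, 2F/√(2b) = -40.67323.)

b = 1.37 N·s/m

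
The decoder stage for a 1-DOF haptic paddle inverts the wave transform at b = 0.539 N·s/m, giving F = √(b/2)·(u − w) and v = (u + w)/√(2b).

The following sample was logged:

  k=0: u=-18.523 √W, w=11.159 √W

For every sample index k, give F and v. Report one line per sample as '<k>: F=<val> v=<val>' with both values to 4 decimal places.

k=0: u−w=-29.6820, u+w=-7.3640; √(b/2)=0.5191, √(2b)=1.0383; F=0.5191×(-29.682)=-15.4089, v=-7.3640/1.0383=-7.0926

0: F=-15.4089 v=-7.0926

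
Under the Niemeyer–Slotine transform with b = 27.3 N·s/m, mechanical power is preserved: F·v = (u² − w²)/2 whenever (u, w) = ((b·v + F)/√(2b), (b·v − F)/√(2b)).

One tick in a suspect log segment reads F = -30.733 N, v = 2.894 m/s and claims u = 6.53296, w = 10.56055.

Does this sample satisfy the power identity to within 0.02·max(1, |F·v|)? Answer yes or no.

F·v = (-30.733)×2.894 = -88.9413 W.
(u² − w²)/2 = (42.6796 − 111.5252)/2 = -34.4228 W.
|Δ| = 54.5185;  2% of max(1, |F·v|) = 1.7788.

no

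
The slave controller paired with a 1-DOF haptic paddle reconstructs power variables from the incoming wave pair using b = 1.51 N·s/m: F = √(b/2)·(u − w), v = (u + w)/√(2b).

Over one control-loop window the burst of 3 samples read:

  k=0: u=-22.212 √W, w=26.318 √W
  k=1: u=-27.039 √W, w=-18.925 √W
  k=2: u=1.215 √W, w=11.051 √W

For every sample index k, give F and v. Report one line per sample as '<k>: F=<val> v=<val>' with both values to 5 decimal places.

k=0: u−w=-48.53000, u+w=4.10600; √(b/2)=0.86891, √(2b)=1.73781; F=0.86891×(-48.53)=-42.16807, v=4.10600/1.73781=2.36274
k=1: u−w=-8.11400, u+w=-45.96400; √(b/2)=0.86891, √(2b)=1.73781; F=0.86891×(-8.114)=-7.05031, v=-45.96400/1.73781=-26.44931
k=2: u−w=-9.83600, u+w=12.26600; √(b/2)=0.86891, √(2b)=1.73781; F=0.86891×(-9.836)=-8.54657, v=12.26600/1.73781=7.05829

0: F=-42.16807 v=2.36274
1: F=-7.05031 v=-26.44931
2: F=-8.54657 v=7.05829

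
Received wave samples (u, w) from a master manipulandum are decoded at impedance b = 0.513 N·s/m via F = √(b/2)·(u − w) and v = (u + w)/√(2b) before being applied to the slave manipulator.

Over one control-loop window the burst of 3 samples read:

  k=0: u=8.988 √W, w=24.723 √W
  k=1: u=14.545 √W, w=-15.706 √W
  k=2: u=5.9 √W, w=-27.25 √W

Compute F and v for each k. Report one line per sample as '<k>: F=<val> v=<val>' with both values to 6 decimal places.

0: F=-7.969121 v=33.281122
1: F=15.320870 v=-1.146195
2: F=16.789092 v=-21.077748

k=0: u−w=-15.735000, u+w=33.711000; √(b/2)=0.506458, √(2b)=1.012917; F=0.506458×(-15.735)=-7.969121, v=33.711000/1.012917=33.281122
k=1: u−w=30.251000, u+w=-1.161000; √(b/2)=0.506458, √(2b)=1.012917; F=0.506458×30.251=15.320870, v=-1.161000/1.012917=-1.146195
k=2: u−w=33.150000, u+w=-21.350000; √(b/2)=0.506458, √(2b)=1.012917; F=0.506458×33.15=16.789092, v=-21.350000/1.012917=-21.077748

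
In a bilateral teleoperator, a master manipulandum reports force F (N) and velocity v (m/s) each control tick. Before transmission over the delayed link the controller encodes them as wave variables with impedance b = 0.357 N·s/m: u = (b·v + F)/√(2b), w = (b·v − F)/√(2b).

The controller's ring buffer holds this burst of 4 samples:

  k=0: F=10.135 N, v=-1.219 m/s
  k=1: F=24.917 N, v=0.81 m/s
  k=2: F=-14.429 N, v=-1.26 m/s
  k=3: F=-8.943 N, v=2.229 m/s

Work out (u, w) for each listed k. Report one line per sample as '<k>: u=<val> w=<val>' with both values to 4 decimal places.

k=0: b·v=0.357×(-1.219)=-0.4352; √(2b)=0.8450; u=(-0.4352+10.135)/0.8450=11.4793, w=(-0.4352−10.135)/0.8450=-12.5093
k=1: b·v=0.357×0.81=0.2892; √(2b)=0.8450; u=(0.2892+24.917)/0.8450=29.8303, w=(0.2892−24.917)/0.8450=-29.1459
k=2: b·v=0.357×(-1.26)=-0.4498; √(2b)=0.8450; u=(-0.4498+(-14.429))/0.8450=-17.6084, w=(-0.4498−(-14.429))/0.8450=16.5437
k=3: b·v=0.357×2.229=0.7958; √(2b)=0.8450; u=(0.7958+(-8.943))/0.8450=-9.6419, w=(0.7958−(-8.943))/0.8450=11.5254

0: u=11.4793 w=-12.5093
1: u=29.8303 w=-29.1459
2: u=-17.6084 w=16.5437
3: u=-9.6419 w=11.5254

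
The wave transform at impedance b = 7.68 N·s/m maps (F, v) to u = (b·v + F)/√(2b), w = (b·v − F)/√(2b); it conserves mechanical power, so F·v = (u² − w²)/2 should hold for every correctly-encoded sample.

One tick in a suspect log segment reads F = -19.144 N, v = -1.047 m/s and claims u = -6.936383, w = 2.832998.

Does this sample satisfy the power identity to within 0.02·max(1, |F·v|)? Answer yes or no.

F·v = (-19.144)×(-1.047) = 20.043768 W.
(u² − w²)/2 = (48.113409 − 8.025878)/2 = 20.043766 W.
|Δ| = 0.000002;  2% of max(1, |F·v|) = 0.400875.

yes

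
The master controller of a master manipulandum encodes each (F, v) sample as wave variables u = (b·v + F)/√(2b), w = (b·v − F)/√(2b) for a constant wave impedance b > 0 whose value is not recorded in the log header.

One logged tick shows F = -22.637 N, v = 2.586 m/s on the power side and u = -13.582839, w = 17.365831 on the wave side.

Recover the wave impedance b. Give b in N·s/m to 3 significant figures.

u + w = 3.782992;  u + w = √(2b)·v, so √(2b) = 3.782992/2.586 = 1.462874.
b = (√(2b))²/2 = 2.140000/2 = 1.070000.
(Check via u − w = 2F/√(2b): u − w = -30.948670, 2F/√(2b) = -30.948668.)

b = 1.07 N·s/m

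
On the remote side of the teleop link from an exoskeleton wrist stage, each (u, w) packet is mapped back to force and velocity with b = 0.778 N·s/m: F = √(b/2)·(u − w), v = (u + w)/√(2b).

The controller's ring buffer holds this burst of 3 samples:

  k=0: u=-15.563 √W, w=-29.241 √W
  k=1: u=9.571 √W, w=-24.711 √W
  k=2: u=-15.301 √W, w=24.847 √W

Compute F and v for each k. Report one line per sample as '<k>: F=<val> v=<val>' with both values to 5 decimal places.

k=0: u−w=13.67800, u+w=-44.80400; √(b/2)=0.62370, √(2b)=1.24740; F=0.62370×13.678=8.53095, v=-44.80400/1.24740=-35.91799
k=1: u−w=34.28200, u+w=-15.14000; √(b/2)=0.62370, √(2b)=1.24740; F=0.62370×34.282=21.38164, v=-15.14000/1.24740=-12.13727
k=2: u−w=-40.14800, u+w=9.54600; √(b/2)=0.62370, √(2b)=1.24740; F=0.62370×(-40.148)=-25.04025, v=9.54600/1.24740=7.65273

0: F=8.53095 v=-35.91799
1: F=21.38164 v=-12.13727
2: F=-25.04025 v=7.65273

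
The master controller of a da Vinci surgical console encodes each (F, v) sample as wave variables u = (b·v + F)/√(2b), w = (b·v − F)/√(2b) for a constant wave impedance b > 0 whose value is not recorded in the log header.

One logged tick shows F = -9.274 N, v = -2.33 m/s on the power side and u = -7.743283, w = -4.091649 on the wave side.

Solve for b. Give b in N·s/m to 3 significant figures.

u + w = -11.834932;  u + w = √(2b)·v, so √(2b) = -11.834932/(-2.33) = 5.079370.
b = (√(2b))²/2 = 25.799999/2 = 12.900000.
(Check via u − w = 2F/√(2b): u − w = -3.651634, 2F/√(2b) = -3.651634.)

b = 12.9 N·s/m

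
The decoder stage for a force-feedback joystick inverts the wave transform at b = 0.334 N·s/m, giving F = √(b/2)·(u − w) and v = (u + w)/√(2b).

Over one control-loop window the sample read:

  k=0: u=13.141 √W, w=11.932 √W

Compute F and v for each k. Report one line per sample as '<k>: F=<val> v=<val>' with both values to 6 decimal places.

k=0: u−w=1.209000, u+w=25.073000; √(b/2)=0.408656, √(2b)=0.817313; F=0.408656×1.209=0.494066, v=25.073000/0.817313=30.677366

0: F=0.494066 v=30.677366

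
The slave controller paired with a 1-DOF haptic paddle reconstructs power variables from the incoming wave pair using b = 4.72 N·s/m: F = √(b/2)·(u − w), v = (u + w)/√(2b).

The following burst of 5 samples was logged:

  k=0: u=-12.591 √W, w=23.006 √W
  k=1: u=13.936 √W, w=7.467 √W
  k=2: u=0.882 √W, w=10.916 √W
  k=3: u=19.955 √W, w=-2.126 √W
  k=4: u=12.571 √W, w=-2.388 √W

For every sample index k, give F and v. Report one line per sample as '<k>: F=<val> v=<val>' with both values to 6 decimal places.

k=0: u−w=-35.597000, u+w=10.415000; √(b/2)=1.536229, √(2b)=3.072458; F=1.536229×(-35.597)=-54.685149, v=10.415000/3.072458=3.389794
k=1: u−w=6.469000, u+w=21.403000; √(b/2)=1.536229, √(2b)=3.072458; F=1.536229×6.469=9.937866, v=21.403000/3.072458=6.966083
k=2: u−w=-10.034000, u+w=11.798000; √(b/2)=1.536229, √(2b)=3.072458; F=1.536229×(-10.034)=-15.414523, v=11.798000/3.072458=3.839922
k=3: u−w=22.081000, u+w=17.829000; √(b/2)=1.536229, √(2b)=3.072458; F=1.536229×22.081=33.921476, v=17.829000/3.072458=5.802845
k=4: u−w=14.959000, u+w=10.183000; √(b/2)=1.536229, √(2b)=3.072458; F=1.536229×14.959=22.980452, v=10.183000/3.072458=3.314284

0: F=-54.685149 v=3.389794
1: F=9.937866 v=6.966083
2: F=-15.414523 v=3.839922
3: F=33.921476 v=5.802845
4: F=22.980452 v=3.314284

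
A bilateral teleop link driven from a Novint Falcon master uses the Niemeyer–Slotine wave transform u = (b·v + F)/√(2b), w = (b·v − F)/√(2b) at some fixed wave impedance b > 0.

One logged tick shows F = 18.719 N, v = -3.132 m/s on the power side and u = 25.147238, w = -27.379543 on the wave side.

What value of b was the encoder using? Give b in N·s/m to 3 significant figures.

b = 0.254 N·s/m

u + w = -2.232305;  u + w = √(2b)·v, so √(2b) = -2.232305/(-3.132) = 0.712741.
b = (√(2b))²/2 = 0.508000/2 = 0.254000.
(Check via u − w = 2F/√(2b): u − w = 52.526781, 2F/√(2b) = 52.526790.)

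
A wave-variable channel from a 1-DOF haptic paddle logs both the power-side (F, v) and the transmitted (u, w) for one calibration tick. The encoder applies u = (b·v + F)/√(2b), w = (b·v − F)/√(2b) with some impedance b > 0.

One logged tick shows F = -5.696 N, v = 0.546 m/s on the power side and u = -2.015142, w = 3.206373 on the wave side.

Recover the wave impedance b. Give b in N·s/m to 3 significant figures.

u + w = 1.191231;  u + w = √(2b)·v, so √(2b) = 1.191231/0.546 = 2.181742.
b = (√(2b))²/2 = 4.759997/2 = 2.379999.
(Check via u − w = 2F/√(2b): u − w = -5.221515, 2F/√(2b) = -5.221516.)

b = 2.38 N·s/m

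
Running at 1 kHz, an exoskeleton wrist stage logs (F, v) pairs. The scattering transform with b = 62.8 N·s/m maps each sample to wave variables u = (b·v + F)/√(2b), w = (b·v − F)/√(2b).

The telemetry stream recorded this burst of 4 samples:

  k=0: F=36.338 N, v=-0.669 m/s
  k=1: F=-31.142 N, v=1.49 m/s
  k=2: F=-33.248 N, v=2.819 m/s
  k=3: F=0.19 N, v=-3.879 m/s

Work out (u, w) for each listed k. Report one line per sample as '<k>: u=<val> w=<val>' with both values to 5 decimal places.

k=0: b·v=62.8×(-0.669)=-42.01320; √(2b)=11.20714; u=(-42.01320+36.338)/11.20714=-0.50639, w=(-42.01320−36.338)/11.20714=-6.99119
k=1: b·v=62.8×1.49=93.57200; √(2b)=11.20714; u=(93.57200+(-31.142))/11.20714=5.57056, w=(93.57200−(-31.142))/11.20714=11.12808
k=2: b·v=62.8×2.819=177.03320; √(2b)=11.20714; u=(177.03320+(-33.248))/11.20714=12.82978, w=(177.03320−(-33.248))/11.20714=18.76314
k=3: b·v=62.8×(-3.879)=-243.60120; √(2b)=11.20714; u=(-243.60120+0.19)/11.20714=-21.71930, w=(-243.60120−0.19)/11.20714=-21.75320

0: u=-0.50639 w=-6.99119
1: u=5.57056 w=11.12808
2: u=12.82978 w=18.76314
3: u=-21.71930 w=-21.75320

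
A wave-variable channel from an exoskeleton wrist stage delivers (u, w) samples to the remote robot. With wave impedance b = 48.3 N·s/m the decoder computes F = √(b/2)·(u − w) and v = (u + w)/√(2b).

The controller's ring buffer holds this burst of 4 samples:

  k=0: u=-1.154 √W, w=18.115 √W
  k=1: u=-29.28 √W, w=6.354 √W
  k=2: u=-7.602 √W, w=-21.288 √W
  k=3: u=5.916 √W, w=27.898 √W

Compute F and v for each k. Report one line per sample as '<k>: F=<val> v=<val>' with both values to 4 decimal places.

k=0: u−w=-19.2690, u+w=16.9610; √(b/2)=4.9143, √(2b)=9.8285; F=4.9143×(-19.269)=-94.6930, v=16.9610/9.8285=1.7257
k=1: u−w=-35.6340, u+w=-22.9260; √(b/2)=4.9143, √(2b)=9.8285; F=4.9143×(-35.634)=-175.1149, v=-22.9260/9.8285=-2.3326
k=2: u−w=13.6860, u+w=-28.8900; √(b/2)=4.9143, √(2b)=9.8285; F=4.9143×13.686=67.2566, v=-28.8900/9.8285=-2.9394
k=3: u−w=-21.9820, u+w=33.8140; √(b/2)=4.9143, √(2b)=9.8285; F=4.9143×(-21.982)=-108.0254, v=33.8140/9.8285=3.4404

0: F=-94.6930 v=1.7257
1: F=-175.1149 v=-2.3326
2: F=67.2566 v=-2.9394
3: F=-108.0254 v=3.4404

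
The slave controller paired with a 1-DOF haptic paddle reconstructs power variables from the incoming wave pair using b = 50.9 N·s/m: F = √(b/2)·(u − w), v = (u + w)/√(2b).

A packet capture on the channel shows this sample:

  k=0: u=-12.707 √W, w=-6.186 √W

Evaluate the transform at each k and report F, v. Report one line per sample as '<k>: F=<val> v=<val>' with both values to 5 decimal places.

k=0: u−w=-6.52100, u+w=-18.89300; √(b/2)=5.04480, √(2b)=10.08960; F=5.04480×(-6.521)=-32.89714, v=-18.89300/10.08960=-1.87252

0: F=-32.89714 v=-1.87252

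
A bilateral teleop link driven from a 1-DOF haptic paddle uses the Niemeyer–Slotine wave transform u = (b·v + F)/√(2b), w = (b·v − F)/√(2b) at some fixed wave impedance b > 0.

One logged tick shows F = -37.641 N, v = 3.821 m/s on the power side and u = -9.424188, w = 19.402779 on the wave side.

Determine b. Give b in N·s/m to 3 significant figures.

b = 3.41 N·s/m

u + w = 9.978591;  u + w = √(2b)·v, so √(2b) = 9.978591/3.821 = 2.611513.
b = (√(2b))²/2 = 6.820000/2 = 3.410000.
(Check via u − w = 2F/√(2b): u − w = -28.826967, 2F/√(2b) = -28.826968.)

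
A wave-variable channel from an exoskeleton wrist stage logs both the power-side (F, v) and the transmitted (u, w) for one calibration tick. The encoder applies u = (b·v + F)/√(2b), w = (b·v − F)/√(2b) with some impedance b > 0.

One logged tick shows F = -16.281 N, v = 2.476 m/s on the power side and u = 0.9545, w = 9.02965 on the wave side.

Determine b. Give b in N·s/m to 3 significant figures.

u + w = 9.9841;  u + w = √(2b)·v, so √(2b) = 9.9841/2.476 = 4.0324.
b = (√(2b))²/2 = 16.2600/2 = 8.1300.
(Check via u − w = 2F/√(2b): u − w = -8.0752, 2F/√(2b) = -8.0752.)

b = 8.13 N·s/m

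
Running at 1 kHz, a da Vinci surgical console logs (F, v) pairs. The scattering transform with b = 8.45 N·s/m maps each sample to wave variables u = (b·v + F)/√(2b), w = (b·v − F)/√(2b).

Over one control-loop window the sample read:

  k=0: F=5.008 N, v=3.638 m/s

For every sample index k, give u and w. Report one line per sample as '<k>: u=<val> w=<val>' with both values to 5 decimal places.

k=0: b·v=8.45×3.638=30.74110; √(2b)=4.11096; u=(30.74110+5.008)/4.11096=8.69604, w=(30.74110−5.008)/4.11096=6.25963

0: u=8.69604 w=6.25963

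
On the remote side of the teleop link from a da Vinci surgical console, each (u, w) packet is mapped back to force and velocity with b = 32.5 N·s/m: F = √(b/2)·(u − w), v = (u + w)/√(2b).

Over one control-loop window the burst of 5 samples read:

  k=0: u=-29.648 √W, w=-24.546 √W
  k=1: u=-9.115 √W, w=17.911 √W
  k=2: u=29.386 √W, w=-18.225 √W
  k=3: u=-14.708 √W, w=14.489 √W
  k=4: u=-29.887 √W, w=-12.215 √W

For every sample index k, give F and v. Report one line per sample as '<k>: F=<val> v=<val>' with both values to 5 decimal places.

0: F=-20.56682 v=-6.72194
1: F=-108.94529 v=1.09101
2: F=191.92608 v=1.38435
3: F=-117.69687 v=-0.02716
4: F=-71.23811 v=-5.22211

k=0: u−w=-5.10200, u+w=-54.19400; √(b/2)=4.03113, √(2b)=8.06226; F=4.03113×(-5.102)=-20.56682, v=-54.19400/8.06226=-6.72194
k=1: u−w=-27.02600, u+w=8.79600; √(b/2)=4.03113, √(2b)=8.06226; F=4.03113×(-27.026)=-108.94529, v=8.79600/8.06226=1.09101
k=2: u−w=47.61100, u+w=11.16100; √(b/2)=4.03113, √(2b)=8.06226; F=4.03113×47.611=191.92608, v=11.16100/8.06226=1.38435
k=3: u−w=-29.19700, u+w=-0.21900; √(b/2)=4.03113, √(2b)=8.06226; F=4.03113×(-29.197)=-117.69687, v=-0.21900/8.06226=-0.02716
k=4: u−w=-17.67200, u+w=-42.10200; √(b/2)=4.03113, √(2b)=8.06226; F=4.03113×(-17.672)=-71.23811, v=-42.10200/8.06226=-5.22211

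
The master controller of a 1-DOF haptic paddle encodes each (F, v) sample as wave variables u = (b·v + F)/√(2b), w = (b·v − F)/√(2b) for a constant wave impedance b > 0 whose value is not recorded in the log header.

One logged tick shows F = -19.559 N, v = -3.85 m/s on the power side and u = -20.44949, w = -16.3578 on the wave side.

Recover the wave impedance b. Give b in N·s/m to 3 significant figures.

u + w = -36.8073;  u + w = √(2b)·v, so √(2b) = -36.8073/(-3.85) = 9.5603.
b = (√(2b))²/2 = 91.4000/2 = 45.7000.
(Check via u − w = 2F/√(2b): u − w = -4.0917, 2F/√(2b) = -4.0917.)

b = 45.7 N·s/m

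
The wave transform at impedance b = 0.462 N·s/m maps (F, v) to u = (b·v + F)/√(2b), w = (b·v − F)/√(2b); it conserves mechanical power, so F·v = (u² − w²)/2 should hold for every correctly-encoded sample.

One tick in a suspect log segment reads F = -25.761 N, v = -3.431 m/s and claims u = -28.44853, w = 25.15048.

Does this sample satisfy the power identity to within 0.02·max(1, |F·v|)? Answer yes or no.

F·v = (-25.761)×(-3.431) = 88.38599 W.
(u² − w²)/2 = (809.31886 − 632.54664)/2 = 88.38611 W.
|Δ| = 0.00012;  2% of max(1, |F·v|) = 1.76772.

yes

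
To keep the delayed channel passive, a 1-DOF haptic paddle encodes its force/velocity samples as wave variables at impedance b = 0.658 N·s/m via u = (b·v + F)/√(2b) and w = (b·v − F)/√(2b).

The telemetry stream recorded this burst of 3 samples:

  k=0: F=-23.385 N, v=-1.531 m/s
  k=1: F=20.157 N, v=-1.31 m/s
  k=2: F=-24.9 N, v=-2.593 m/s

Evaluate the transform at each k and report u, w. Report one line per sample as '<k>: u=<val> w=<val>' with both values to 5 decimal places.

k=0: b·v=0.658×(-1.531)=-1.00740; √(2b)=1.14717; u=(-1.00740+(-23.385))/1.14717=-21.26310, w=(-1.00740−(-23.385))/1.14717=19.50678
k=1: b·v=0.658×(-1.31)=-0.86198; √(2b)=1.14717; u=(-0.86198+20.157)/1.14717=16.81966, w=(-0.86198−20.157)/1.14717=-18.32246
k=2: b·v=0.658×(-2.593)=-1.70619; √(2b)=1.14717; u=(-1.70619+(-24.9))/1.14717=-23.19289, w=(-1.70619−(-24.9))/1.14717=20.21827

0: u=-21.26310 w=19.50678
1: u=16.81966 w=-18.32246
2: u=-23.19289 w=20.21827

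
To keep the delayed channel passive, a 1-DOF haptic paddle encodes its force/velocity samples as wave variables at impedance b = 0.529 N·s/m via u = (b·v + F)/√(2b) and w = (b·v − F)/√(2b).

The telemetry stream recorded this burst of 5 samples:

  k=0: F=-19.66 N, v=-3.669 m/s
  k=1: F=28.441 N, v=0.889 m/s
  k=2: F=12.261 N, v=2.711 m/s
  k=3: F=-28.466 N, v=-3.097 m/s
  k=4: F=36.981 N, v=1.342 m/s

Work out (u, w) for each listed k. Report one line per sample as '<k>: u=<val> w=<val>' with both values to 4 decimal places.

k=0: b·v=0.529×(-3.669)=-1.9409; √(2b)=1.0286; u=(-1.9409+(-19.66))/1.0286=-21.0005, w=(-1.9409−(-19.66))/1.0286=17.2266
k=1: b·v=0.529×0.889=0.4703; √(2b)=1.0286; u=(0.4703+28.441)/1.0286=28.1076, w=(0.4703−28.441)/1.0286=-27.1932
k=2: b·v=0.529×2.711=1.4341; √(2b)=1.0286; u=(1.4341+12.261)/1.0286=13.3144, w=(1.4341−12.261)/1.0286=-10.5259
k=3: b·v=0.529×(-3.097)=-1.6383; √(2b)=1.0286; u=(-1.6383+(-28.466))/1.0286=-29.2675, w=(-1.6383−(-28.466))/1.0286=26.0820
k=4: b·v=0.529×1.342=0.7099; √(2b)=1.0286; u=(0.7099+36.981)/1.0286=36.6432, w=(0.7099−36.981)/1.0286=-35.2629

0: u=-21.0005 w=17.2266
1: u=28.1076 w=-27.1932
2: u=13.3144 w=-10.5259
3: u=-29.2675 w=26.0820
4: u=36.6432 w=-35.2629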